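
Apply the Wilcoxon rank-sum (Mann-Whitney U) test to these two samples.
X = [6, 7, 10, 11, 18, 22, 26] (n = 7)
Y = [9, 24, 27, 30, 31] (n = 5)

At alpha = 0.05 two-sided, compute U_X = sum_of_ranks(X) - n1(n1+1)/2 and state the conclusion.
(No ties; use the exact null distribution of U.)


Step 1: Combine and sort all 12 observations; assign midranks.
sorted (value, group): (6,X), (7,X), (9,Y), (10,X), (11,X), (18,X), (22,X), (24,Y), (26,X), (27,Y), (30,Y), (31,Y)
ranks: 6->1, 7->2, 9->3, 10->4, 11->5, 18->6, 22->7, 24->8, 26->9, 27->10, 30->11, 31->12
Step 2: Rank sum for X: R1 = 1 + 2 + 4 + 5 + 6 + 7 + 9 = 34.
Step 3: U_X = R1 - n1(n1+1)/2 = 34 - 7*8/2 = 34 - 28 = 6.
       U_Y = n1*n2 - U_X = 35 - 6 = 29.
Step 4: No ties, so the exact null distribution of U (based on enumerating the C(12,7) = 792 equally likely rank assignments) gives the two-sided p-value.
Step 5: p-value = 0.073232; compare to alpha = 0.05. fail to reject H0.

U_X = 6, p = 0.073232, fail to reject H0 at alpha = 0.05.


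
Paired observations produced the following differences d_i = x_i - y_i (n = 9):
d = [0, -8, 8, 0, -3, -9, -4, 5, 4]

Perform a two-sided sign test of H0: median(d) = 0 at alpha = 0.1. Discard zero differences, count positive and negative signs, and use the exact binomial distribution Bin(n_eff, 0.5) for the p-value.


Step 1: Discard zero differences. Original n = 9; n_eff = number of nonzero differences = 7.
Nonzero differences (with sign): -8, +8, -3, -9, -4, +5, +4
Step 2: Count signs: positive = 3, negative = 4.
Step 3: Under H0: P(positive) = 0.5, so the number of positives S ~ Bin(7, 0.5).
Step 4: Two-sided exact p-value = sum of Bin(7,0.5) probabilities at or below the observed probability = 1.000000.
Step 5: alpha = 0.1. fail to reject H0.

n_eff = 7, pos = 3, neg = 4, p = 1.000000, fail to reject H0.


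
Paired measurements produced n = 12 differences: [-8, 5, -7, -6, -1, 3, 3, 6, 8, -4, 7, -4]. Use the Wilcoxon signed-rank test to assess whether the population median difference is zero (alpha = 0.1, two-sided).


Step 1: Drop any zero differences (none here) and take |d_i|.
|d| = [8, 5, 7, 6, 1, 3, 3, 6, 8, 4, 7, 4]
Step 2: Midrank |d_i| (ties get averaged ranks).
ranks: |8|->11.5, |5|->6, |7|->9.5, |6|->7.5, |1|->1, |3|->2.5, |3|->2.5, |6|->7.5, |8|->11.5, |4|->4.5, |7|->9.5, |4|->4.5
Step 3: Attach original signs; sum ranks with positive sign and with negative sign.
W+ = 6 + 2.5 + 2.5 + 7.5 + 11.5 + 9.5 = 39.5
W- = 11.5 + 9.5 + 7.5 + 1 + 4.5 + 4.5 = 38.5
(Check: W+ + W- = 78 should equal n(n+1)/2 = 78.)
Step 4: Test statistic W = min(W+, W-) = 38.5.
Step 5: Ties in |d|, so use the tie-corrected normal approximation.
        E[W] = n(n+1)/4 = 12*13/4 = 39.
        Tie groups: |d|=3 (t=2), |d|=4 (t=2), |d|=6 (t=2), |d|=7 (t=2), |d|=8 (t=2); sum(t^3 - t) = 30.
        Var[W] = n(n+1)(2n+1)/24 - sum(t^3-t)/48 = 3900/24 - 30/48 = 161.875.
        z = (W - E[W]) / sqrt(Var[W]) = (38.5 - 39) / 12.7230 = -0.0393.
        Two-sided p = 2*Phi(z) = 0.968652.
Step 6: alpha = 0.1. fail to reject H0.

W+ = 39.5, W- = 38.5, W = min = 38.5, p = 0.968652, fail to reject H0.


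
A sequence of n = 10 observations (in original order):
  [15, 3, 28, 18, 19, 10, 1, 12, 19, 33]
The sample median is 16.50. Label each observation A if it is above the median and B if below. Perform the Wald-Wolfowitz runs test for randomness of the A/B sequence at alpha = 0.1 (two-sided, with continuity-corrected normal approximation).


Step 1: Compute median = 16.50; label A = above, B = below.
Labels in order: BBAAABBBAA  (n_A = 5, n_B = 5)
Step 2: Count runs R = 4.
Step 3: Under H0 (random ordering), E[R] = 2*n_A*n_B/(n_A+n_B) + 1 = 2*5*5/10 + 1 = 6.0000.
        Var[R] = 2*n_A*n_B*(2*n_A*n_B - n_A - n_B) / ((n_A+n_B)^2 * (n_A+n_B-1)) = 2000/900 = 2.2222.
        SD[R] = 1.4907.
Step 4: Continuity-corrected z = (R + 0.5 - E[R]) / SD[R] = (4 + 0.5 - 6.0000) / 1.4907 = -1.0062.
Step 5: Two-sided p-value via normal approximation = 2*(1 - Phi(|z|)) = 0.314305.
Step 6: alpha = 0.1. fail to reject H0.

R = 4, z = -1.0062, p = 0.314305, fail to reject H0.


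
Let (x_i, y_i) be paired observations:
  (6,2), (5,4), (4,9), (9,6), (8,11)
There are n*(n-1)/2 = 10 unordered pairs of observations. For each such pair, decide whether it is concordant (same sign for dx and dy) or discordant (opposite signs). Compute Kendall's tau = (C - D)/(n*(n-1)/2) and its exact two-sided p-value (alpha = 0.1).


Step 1: Enumerate the 10 unordered pairs (i,j) with i<j and classify each by sign(x_j-x_i) * sign(y_j-y_i).
  (1,2):dx=-1,dy=+2->D; (1,3):dx=-2,dy=+7->D; (1,4):dx=+3,dy=+4->C; (1,5):dx=+2,dy=+9->C
  (2,3):dx=-1,dy=+5->D; (2,4):dx=+4,dy=+2->C; (2,5):dx=+3,dy=+7->C; (3,4):dx=+5,dy=-3->D
  (3,5):dx=+4,dy=+2->C; (4,5):dx=-1,dy=+5->D
Step 2: C = 5, D = 5, total pairs = 10.
Step 3: tau = (C - D)/(n(n-1)/2) = (5 - 5)/10 = 0.000000.
Step 4: Exact two-sided p-value (enumerate n! = 120 permutations of y under H0): p = 1.000000.
Step 5: alpha = 0.1. fail to reject H0.

tau_b = 0.0000 (C=5, D=5), p = 1.000000, fail to reject H0.


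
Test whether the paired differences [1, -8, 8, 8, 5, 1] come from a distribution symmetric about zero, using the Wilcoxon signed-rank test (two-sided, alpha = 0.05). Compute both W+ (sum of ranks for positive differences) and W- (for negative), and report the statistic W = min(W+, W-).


Step 1: Drop any zero differences (none here) and take |d_i|.
|d| = [1, 8, 8, 8, 5, 1]
Step 2: Midrank |d_i| (ties get averaged ranks).
ranks: |1|->1.5, |8|->5, |8|->5, |8|->5, |5|->3, |1|->1.5
Step 3: Attach original signs; sum ranks with positive sign and with negative sign.
W+ = 1.5 + 5 + 5 + 3 + 1.5 = 16
W- = 5 = 5
(Check: W+ + W- = 21 should equal n(n+1)/2 = 21.)
Step 4: Test statistic W = min(W+, W-) = 5.
Step 5: Ties in |d|, so use the tie-corrected normal approximation.
        E[W] = n(n+1)/4 = 6*7/4 = 10.5.
        Tie groups: |d|=1 (t=2), |d|=8 (t=3); sum(t^3 - t) = 30.
        Var[W] = n(n+1)(2n+1)/24 - sum(t^3-t)/48 = 546/24 - 30/48 = 22.125.
        z = (W - E[W]) / sqrt(Var[W]) = (5 - 10.5) / 4.7037 = -1.1693.
        Two-sided p = 2*Phi(z) = 0.242288.
Step 6: alpha = 0.05. fail to reject H0.

W+ = 16, W- = 5, W = min = 5, p = 0.242288, fail to reject H0.


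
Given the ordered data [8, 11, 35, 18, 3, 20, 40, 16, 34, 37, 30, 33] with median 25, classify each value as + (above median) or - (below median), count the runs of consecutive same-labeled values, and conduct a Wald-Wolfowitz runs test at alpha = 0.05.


Step 1: Compute median = 25; label A = above, B = below.
Labels in order: BBABBBABAAAA  (n_A = 6, n_B = 6)
Step 2: Count runs R = 6.
Step 3: Under H0 (random ordering), E[R] = 2*n_A*n_B/(n_A+n_B) + 1 = 2*6*6/12 + 1 = 7.0000.
        Var[R] = 2*n_A*n_B*(2*n_A*n_B - n_A - n_B) / ((n_A+n_B)^2 * (n_A+n_B-1)) = 4320/1584 = 2.7273.
        SD[R] = 1.6514.
Step 4: Continuity-corrected z = (R + 0.5 - E[R]) / SD[R] = (6 + 0.5 - 7.0000) / 1.6514 = -0.3028.
Step 5: Two-sided p-value via normal approximation = 2*(1 - Phi(|z|)) = 0.762069.
Step 6: alpha = 0.05. fail to reject H0.

R = 6, z = -0.3028, p = 0.762069, fail to reject H0.


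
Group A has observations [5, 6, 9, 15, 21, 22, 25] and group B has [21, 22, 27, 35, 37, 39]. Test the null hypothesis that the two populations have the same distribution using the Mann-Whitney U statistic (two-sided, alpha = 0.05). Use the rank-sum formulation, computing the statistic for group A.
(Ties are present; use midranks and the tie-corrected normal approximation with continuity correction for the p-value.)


Step 1: Combine and sort all 13 observations; assign midranks.
sorted (value, group): (5,X), (6,X), (9,X), (15,X), (21,X), (21,Y), (22,X), (22,Y), (25,X), (27,Y), (35,Y), (37,Y), (39,Y)
ranks: 5->1, 6->2, 9->3, 15->4, 21->5.5, 21->5.5, 22->7.5, 22->7.5, 25->9, 27->10, 35->11, 37->12, 39->13
Step 2: Rank sum for X: R1 = 1 + 2 + 3 + 4 + 5.5 + 7.5 + 9 = 32.
Step 3: U_X = R1 - n1(n1+1)/2 = 32 - 7*8/2 = 32 - 28 = 4.
       U_Y = n1*n2 - U_X = 42 - 4 = 38.
Step 4: Ties are present, so use the tie-corrected normal approximation (with continuity correction) for the p-value.
Step 5: p-value = 0.018096; compare to alpha = 0.05. reject H0.

U_X = 4, p = 0.018096, reject H0 at alpha = 0.05.


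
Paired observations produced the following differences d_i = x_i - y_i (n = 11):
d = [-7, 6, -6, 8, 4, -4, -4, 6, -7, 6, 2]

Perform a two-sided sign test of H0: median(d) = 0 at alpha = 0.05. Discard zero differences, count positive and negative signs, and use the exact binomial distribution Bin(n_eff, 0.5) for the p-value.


Step 1: Discard zero differences. Original n = 11; n_eff = number of nonzero differences = 11.
Nonzero differences (with sign): -7, +6, -6, +8, +4, -4, -4, +6, -7, +6, +2
Step 2: Count signs: positive = 6, negative = 5.
Step 3: Under H0: P(positive) = 0.5, so the number of positives S ~ Bin(11, 0.5).
Step 4: Two-sided exact p-value = sum of Bin(11,0.5) probabilities at or below the observed probability = 1.000000.
Step 5: alpha = 0.05. fail to reject H0.

n_eff = 11, pos = 6, neg = 5, p = 1.000000, fail to reject H0.


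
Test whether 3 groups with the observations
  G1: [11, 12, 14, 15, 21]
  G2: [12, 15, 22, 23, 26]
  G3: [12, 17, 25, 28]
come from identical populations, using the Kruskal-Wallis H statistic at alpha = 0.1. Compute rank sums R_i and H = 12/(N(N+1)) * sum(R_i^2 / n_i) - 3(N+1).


Step 1: Combine all N = 14 observations and assign midranks.
sorted (value, group, rank): (11,G1,1), (12,G1,3), (12,G2,3), (12,G3,3), (14,G1,5), (15,G1,6.5), (15,G2,6.5), (17,G3,8), (21,G1,9), (22,G2,10), (23,G2,11), (25,G3,12), (26,G2,13), (28,G3,14)
Step 2: Sum ranks within each group.
R_1 = 24.5 (n_1 = 5)
R_2 = 43.5 (n_2 = 5)
R_3 = 37 (n_3 = 4)
Step 3: H = 12/(N(N+1)) * sum(R_i^2/n_i) - 3(N+1)
     = 12/(14*15) * (24.5^2/5 + 43.5^2/5 + 37^2/4) - 3*15
     = 0.057143 * 840.75 - 45
     = 3.042857.
Step 4: Ties present; correction factor C = 1 - 30/(14^3 - 14) = 0.989011. Corrected H = 3.042857 / 0.989011 = 3.076667.
Step 5: Under H0, H ~ chi^2(2); p-value = 0.214739.
Step 6: alpha = 0.1. fail to reject H0.

H = 3.0767, df = 2, p = 0.214739, fail to reject H0.


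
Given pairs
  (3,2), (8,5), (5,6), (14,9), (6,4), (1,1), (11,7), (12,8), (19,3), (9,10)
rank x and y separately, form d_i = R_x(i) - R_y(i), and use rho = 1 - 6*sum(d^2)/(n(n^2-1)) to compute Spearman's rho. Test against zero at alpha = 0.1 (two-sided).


Step 1: Rank x and y separately (midranks; no ties here).
rank(x): 3->2, 8->5, 5->3, 14->9, 6->4, 1->1, 11->7, 12->8, 19->10, 9->6
rank(y): 2->2, 5->5, 6->6, 9->9, 4->4, 1->1, 7->7, 8->8, 3->3, 10->10
Step 2: d_i = R_x(i) - R_y(i); compute d_i^2.
  (2-2)^2=0, (5-5)^2=0, (3-6)^2=9, (9-9)^2=0, (4-4)^2=0, (1-1)^2=0, (7-7)^2=0, (8-8)^2=0, (10-3)^2=49, (6-10)^2=16
sum(d^2) = 74.
Step 3: rho = 1 - 6*74 / (10*(10^2 - 1)) = 1 - 444/990 = 0.551515.
Step 4: Under H0, t = rho * sqrt((n-2)/(1-rho^2)) = 1.8700 ~ t(8).
Step 5: Two-sided p-value from the t-distribution with 8 df = 0.098401.
Step 6: alpha = 0.1. reject H0.

rho = 0.5515, p = 0.098401, reject H0 at alpha = 0.1.


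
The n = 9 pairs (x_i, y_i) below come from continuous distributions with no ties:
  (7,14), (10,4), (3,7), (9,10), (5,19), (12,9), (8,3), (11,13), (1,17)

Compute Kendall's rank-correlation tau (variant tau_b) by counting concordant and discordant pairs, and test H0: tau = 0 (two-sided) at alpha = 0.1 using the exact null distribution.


Step 1: Enumerate the 36 unordered pairs (i,j) with i<j and classify each by sign(x_j-x_i) * sign(y_j-y_i).
  (1,2):dx=+3,dy=-10->D; (1,3):dx=-4,dy=-7->C; (1,4):dx=+2,dy=-4->D; (1,5):dx=-2,dy=+5->D
  (1,6):dx=+5,dy=-5->D; (1,7):dx=+1,dy=-11->D; (1,8):dx=+4,dy=-1->D; (1,9):dx=-6,dy=+3->D
  (2,3):dx=-7,dy=+3->D; (2,4):dx=-1,dy=+6->D; (2,5):dx=-5,dy=+15->D; (2,6):dx=+2,dy=+5->C
  (2,7):dx=-2,dy=-1->C; (2,8):dx=+1,dy=+9->C; (2,9):dx=-9,dy=+13->D; (3,4):dx=+6,dy=+3->C
  (3,5):dx=+2,dy=+12->C; (3,6):dx=+9,dy=+2->C; (3,7):dx=+5,dy=-4->D; (3,8):dx=+8,dy=+6->C
  (3,9):dx=-2,dy=+10->D; (4,5):dx=-4,dy=+9->D; (4,6):dx=+3,dy=-1->D; (4,7):dx=-1,dy=-7->C
  (4,8):dx=+2,dy=+3->C; (4,9):dx=-8,dy=+7->D; (5,6):dx=+7,dy=-10->D; (5,7):dx=+3,dy=-16->D
  (5,8):dx=+6,dy=-6->D; (5,9):dx=-4,dy=-2->C; (6,7):dx=-4,dy=-6->C; (6,8):dx=-1,dy=+4->D
  (6,9):dx=-11,dy=+8->D; (7,8):dx=+3,dy=+10->C; (7,9):dx=-7,dy=+14->D; (8,9):dx=-10,dy=+4->D
Step 2: C = 13, D = 23, total pairs = 36.
Step 3: tau = (C - D)/(n(n-1)/2) = (13 - 23)/36 = -0.277778.
Step 4: Exact two-sided p-value (enumerate n! = 362880 permutations of y under H0): p = 0.358488.
Step 5: alpha = 0.1. fail to reject H0.

tau_b = -0.2778 (C=13, D=23), p = 0.358488, fail to reject H0.


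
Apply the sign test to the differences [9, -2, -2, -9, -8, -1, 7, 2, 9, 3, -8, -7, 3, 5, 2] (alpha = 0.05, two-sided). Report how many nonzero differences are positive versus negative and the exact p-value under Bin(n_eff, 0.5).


Step 1: Discard zero differences. Original n = 15; n_eff = number of nonzero differences = 15.
Nonzero differences (with sign): +9, -2, -2, -9, -8, -1, +7, +2, +9, +3, -8, -7, +3, +5, +2
Step 2: Count signs: positive = 8, negative = 7.
Step 3: Under H0: P(positive) = 0.5, so the number of positives S ~ Bin(15, 0.5).
Step 4: Two-sided exact p-value = sum of Bin(15,0.5) probabilities at or below the observed probability = 1.000000.
Step 5: alpha = 0.05. fail to reject H0.

n_eff = 15, pos = 8, neg = 7, p = 1.000000, fail to reject H0.


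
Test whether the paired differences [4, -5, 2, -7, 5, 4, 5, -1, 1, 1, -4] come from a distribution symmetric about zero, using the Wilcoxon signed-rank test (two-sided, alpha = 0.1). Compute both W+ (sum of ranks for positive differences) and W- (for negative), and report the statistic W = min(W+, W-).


Step 1: Drop any zero differences (none here) and take |d_i|.
|d| = [4, 5, 2, 7, 5, 4, 5, 1, 1, 1, 4]
Step 2: Midrank |d_i| (ties get averaged ranks).
ranks: |4|->6, |5|->9, |2|->4, |7|->11, |5|->9, |4|->6, |5|->9, |1|->2, |1|->2, |1|->2, |4|->6
Step 3: Attach original signs; sum ranks with positive sign and with negative sign.
W+ = 6 + 4 + 9 + 6 + 9 + 2 + 2 = 38
W- = 9 + 11 + 2 + 6 = 28
(Check: W+ + W- = 66 should equal n(n+1)/2 = 66.)
Step 4: Test statistic W = min(W+, W-) = 28.
Step 5: Ties in |d|, so use the tie-corrected normal approximation.
        E[W] = n(n+1)/4 = 11*12/4 = 33.
        Tie groups: |d|=1 (t=3), |d|=4 (t=3), |d|=5 (t=3); sum(t^3 - t) = 72.
        Var[W] = n(n+1)(2n+1)/24 - sum(t^3-t)/48 = 3036/24 - 72/48 = 125.
        z = (W - E[W]) / sqrt(Var[W]) = (28 - 33) / 11.1803 = -0.4472.
        Two-sided p = 2*Phi(z) = 0.654721.
Step 6: alpha = 0.1. fail to reject H0.

W+ = 38, W- = 28, W = min = 28, p = 0.654721, fail to reject H0.


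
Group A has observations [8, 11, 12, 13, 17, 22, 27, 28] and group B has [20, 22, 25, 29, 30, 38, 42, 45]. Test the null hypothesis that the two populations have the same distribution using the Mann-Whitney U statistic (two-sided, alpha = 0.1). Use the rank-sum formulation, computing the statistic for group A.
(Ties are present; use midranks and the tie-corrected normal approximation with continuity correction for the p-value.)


Step 1: Combine and sort all 16 observations; assign midranks.
sorted (value, group): (8,X), (11,X), (12,X), (13,X), (17,X), (20,Y), (22,X), (22,Y), (25,Y), (27,X), (28,X), (29,Y), (30,Y), (38,Y), (42,Y), (45,Y)
ranks: 8->1, 11->2, 12->3, 13->4, 17->5, 20->6, 22->7.5, 22->7.5, 25->9, 27->10, 28->11, 29->12, 30->13, 38->14, 42->15, 45->16
Step 2: Rank sum for X: R1 = 1 + 2 + 3 + 4 + 5 + 7.5 + 10 + 11 = 43.5.
Step 3: U_X = R1 - n1(n1+1)/2 = 43.5 - 8*9/2 = 43.5 - 36 = 7.5.
       U_Y = n1*n2 - U_X = 64 - 7.5 = 56.5.
Step 4: Ties are present, so use the tie-corrected normal approximation (with continuity correction) for the p-value.
Step 5: p-value = 0.011657; compare to alpha = 0.1. reject H0.

U_X = 7.5, p = 0.011657, reject H0 at alpha = 0.1.


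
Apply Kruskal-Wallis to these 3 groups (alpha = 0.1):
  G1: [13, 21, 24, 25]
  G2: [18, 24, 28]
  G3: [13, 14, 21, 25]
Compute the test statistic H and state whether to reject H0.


Step 1: Combine all N = 11 observations and assign midranks.
sorted (value, group, rank): (13,G1,1.5), (13,G3,1.5), (14,G3,3), (18,G2,4), (21,G1,5.5), (21,G3,5.5), (24,G1,7.5), (24,G2,7.5), (25,G1,9.5), (25,G3,9.5), (28,G2,11)
Step 2: Sum ranks within each group.
R_1 = 24 (n_1 = 4)
R_2 = 22.5 (n_2 = 3)
R_3 = 19.5 (n_3 = 4)
Step 3: H = 12/(N(N+1)) * sum(R_i^2/n_i) - 3(N+1)
     = 12/(11*12) * (24^2/4 + 22.5^2/3 + 19.5^2/4) - 3*12
     = 0.090909 * 407.812 - 36
     = 1.073864.
Step 4: Ties present; correction factor C = 1 - 24/(11^3 - 11) = 0.981818. Corrected H = 1.073864 / 0.981818 = 1.093750.
Step 5: Under H0, H ~ chi^2(2); p-value = 0.578756.
Step 6: alpha = 0.1. fail to reject H0.

H = 1.0938, df = 2, p = 0.578756, fail to reject H0.


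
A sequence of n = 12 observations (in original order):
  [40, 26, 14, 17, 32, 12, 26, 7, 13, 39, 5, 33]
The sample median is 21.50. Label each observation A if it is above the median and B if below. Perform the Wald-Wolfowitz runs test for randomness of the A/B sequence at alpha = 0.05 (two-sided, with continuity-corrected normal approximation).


Step 1: Compute median = 21.50; label A = above, B = below.
Labels in order: AABBABABBABA  (n_A = 6, n_B = 6)
Step 2: Count runs R = 9.
Step 3: Under H0 (random ordering), E[R] = 2*n_A*n_B/(n_A+n_B) + 1 = 2*6*6/12 + 1 = 7.0000.
        Var[R] = 2*n_A*n_B*(2*n_A*n_B - n_A - n_B) / ((n_A+n_B)^2 * (n_A+n_B-1)) = 4320/1584 = 2.7273.
        SD[R] = 1.6514.
Step 4: Continuity-corrected z = (R - 0.5 - E[R]) / SD[R] = (9 - 0.5 - 7.0000) / 1.6514 = 0.9083.
Step 5: Two-sided p-value via normal approximation = 2*(1 - Phi(|z|)) = 0.363722.
Step 6: alpha = 0.05. fail to reject H0.

R = 9, z = 0.9083, p = 0.363722, fail to reject H0.


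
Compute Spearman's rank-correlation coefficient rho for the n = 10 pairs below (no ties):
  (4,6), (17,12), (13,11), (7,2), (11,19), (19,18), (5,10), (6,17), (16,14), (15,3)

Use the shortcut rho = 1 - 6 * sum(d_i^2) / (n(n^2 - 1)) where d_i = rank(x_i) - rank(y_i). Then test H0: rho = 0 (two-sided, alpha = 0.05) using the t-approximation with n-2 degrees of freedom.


Step 1: Rank x and y separately (midranks; no ties here).
rank(x): 4->1, 17->9, 13->6, 7->4, 11->5, 19->10, 5->2, 6->3, 16->8, 15->7
rank(y): 6->3, 12->6, 11->5, 2->1, 19->10, 18->9, 10->4, 17->8, 14->7, 3->2
Step 2: d_i = R_x(i) - R_y(i); compute d_i^2.
  (1-3)^2=4, (9-6)^2=9, (6-5)^2=1, (4-1)^2=9, (5-10)^2=25, (10-9)^2=1, (2-4)^2=4, (3-8)^2=25, (8-7)^2=1, (7-2)^2=25
sum(d^2) = 104.
Step 3: rho = 1 - 6*104 / (10*(10^2 - 1)) = 1 - 624/990 = 0.369697.
Step 4: Under H0, t = rho * sqrt((n-2)/(1-rho^2)) = 1.1254 ~ t(8).
Step 5: Two-sided p-value from the t-distribution with 8 df = 0.293050.
Step 6: alpha = 0.05. fail to reject H0.

rho = 0.3697, p = 0.293050, fail to reject H0 at alpha = 0.05.


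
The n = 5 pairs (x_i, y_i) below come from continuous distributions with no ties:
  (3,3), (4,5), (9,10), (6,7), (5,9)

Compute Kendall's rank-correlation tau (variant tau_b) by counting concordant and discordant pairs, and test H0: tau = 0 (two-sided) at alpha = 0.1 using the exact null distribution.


Step 1: Enumerate the 10 unordered pairs (i,j) with i<j and classify each by sign(x_j-x_i) * sign(y_j-y_i).
  (1,2):dx=+1,dy=+2->C; (1,3):dx=+6,dy=+7->C; (1,4):dx=+3,dy=+4->C; (1,5):dx=+2,dy=+6->C
  (2,3):dx=+5,dy=+5->C; (2,4):dx=+2,dy=+2->C; (2,5):dx=+1,dy=+4->C; (3,4):dx=-3,dy=-3->C
  (3,5):dx=-4,dy=-1->C; (4,5):dx=-1,dy=+2->D
Step 2: C = 9, D = 1, total pairs = 10.
Step 3: tau = (C - D)/(n(n-1)/2) = (9 - 1)/10 = 0.800000.
Step 4: Exact two-sided p-value (enumerate n! = 120 permutations of y under H0): p = 0.083333.
Step 5: alpha = 0.1. reject H0.

tau_b = 0.8000 (C=9, D=1), p = 0.083333, reject H0.


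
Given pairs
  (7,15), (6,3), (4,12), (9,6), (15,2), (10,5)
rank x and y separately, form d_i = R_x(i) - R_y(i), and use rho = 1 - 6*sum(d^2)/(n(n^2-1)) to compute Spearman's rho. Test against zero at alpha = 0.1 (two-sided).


Step 1: Rank x and y separately (midranks; no ties here).
rank(x): 7->3, 6->2, 4->1, 9->4, 15->6, 10->5
rank(y): 15->6, 3->2, 12->5, 6->4, 2->1, 5->3
Step 2: d_i = R_x(i) - R_y(i); compute d_i^2.
  (3-6)^2=9, (2-2)^2=0, (1-5)^2=16, (4-4)^2=0, (6-1)^2=25, (5-3)^2=4
sum(d^2) = 54.
Step 3: rho = 1 - 6*54 / (6*(6^2 - 1)) = 1 - 324/210 = -0.542857.
Step 4: Under H0, t = rho * sqrt((n-2)/(1-rho^2)) = -1.2928 ~ t(4).
Step 5: Two-sided p-value from the t-distribution with 4 df = 0.265703.
Step 6: alpha = 0.1. fail to reject H0.

rho = -0.5429, p = 0.265703, fail to reject H0 at alpha = 0.1.


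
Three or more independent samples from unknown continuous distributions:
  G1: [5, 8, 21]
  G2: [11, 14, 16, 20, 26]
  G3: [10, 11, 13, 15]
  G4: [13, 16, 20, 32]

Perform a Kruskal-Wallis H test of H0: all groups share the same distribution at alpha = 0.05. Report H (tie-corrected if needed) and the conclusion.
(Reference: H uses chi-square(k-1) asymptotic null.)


Step 1: Combine all N = 16 observations and assign midranks.
sorted (value, group, rank): (5,G1,1), (8,G1,2), (10,G3,3), (11,G2,4.5), (11,G3,4.5), (13,G3,6.5), (13,G4,6.5), (14,G2,8), (15,G3,9), (16,G2,10.5), (16,G4,10.5), (20,G2,12.5), (20,G4,12.5), (21,G1,14), (26,G2,15), (32,G4,16)
Step 2: Sum ranks within each group.
R_1 = 17 (n_1 = 3)
R_2 = 50.5 (n_2 = 5)
R_3 = 23 (n_3 = 4)
R_4 = 45.5 (n_4 = 4)
Step 3: H = 12/(N(N+1)) * sum(R_i^2/n_i) - 3(N+1)
     = 12/(16*17) * (17^2/3 + 50.5^2/5 + 23^2/4 + 45.5^2/4) - 3*17
     = 0.044118 * 1256.2 - 51
     = 4.420404.
Step 4: Ties present; correction factor C = 1 - 24/(16^3 - 16) = 0.994118. Corrected H = 4.420404 / 0.994118 = 4.446561.
Step 5: Under H0, H ~ chi^2(3); p-value = 0.217107.
Step 6: alpha = 0.05. fail to reject H0.

H = 4.4466, df = 3, p = 0.217107, fail to reject H0.


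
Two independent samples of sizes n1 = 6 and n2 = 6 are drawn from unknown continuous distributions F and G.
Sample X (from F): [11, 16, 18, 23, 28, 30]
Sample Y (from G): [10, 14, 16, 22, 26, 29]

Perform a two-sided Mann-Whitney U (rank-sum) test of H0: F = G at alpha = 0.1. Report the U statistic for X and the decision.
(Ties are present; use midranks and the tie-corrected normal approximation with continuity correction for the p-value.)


Step 1: Combine and sort all 12 observations; assign midranks.
sorted (value, group): (10,Y), (11,X), (14,Y), (16,X), (16,Y), (18,X), (22,Y), (23,X), (26,Y), (28,X), (29,Y), (30,X)
ranks: 10->1, 11->2, 14->3, 16->4.5, 16->4.5, 18->6, 22->7, 23->8, 26->9, 28->10, 29->11, 30->12
Step 2: Rank sum for X: R1 = 2 + 4.5 + 6 + 8 + 10 + 12 = 42.5.
Step 3: U_X = R1 - n1(n1+1)/2 = 42.5 - 6*7/2 = 42.5 - 21 = 21.5.
       U_Y = n1*n2 - U_X = 36 - 21.5 = 14.5.
Step 4: Ties are present, so use the tie-corrected normal approximation (with continuity correction) for the p-value.
Step 5: p-value = 0.630356; compare to alpha = 0.1. fail to reject H0.

U_X = 21.5, p = 0.630356, fail to reject H0 at alpha = 0.1.


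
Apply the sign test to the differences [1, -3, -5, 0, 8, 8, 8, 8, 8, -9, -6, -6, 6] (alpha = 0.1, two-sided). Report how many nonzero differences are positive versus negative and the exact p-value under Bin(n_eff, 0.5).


Step 1: Discard zero differences. Original n = 13; n_eff = number of nonzero differences = 12.
Nonzero differences (with sign): +1, -3, -5, +8, +8, +8, +8, +8, -9, -6, -6, +6
Step 2: Count signs: positive = 7, negative = 5.
Step 3: Under H0: P(positive) = 0.5, so the number of positives S ~ Bin(12, 0.5).
Step 4: Two-sided exact p-value = sum of Bin(12,0.5) probabilities at or below the observed probability = 0.774414.
Step 5: alpha = 0.1. fail to reject H0.

n_eff = 12, pos = 7, neg = 5, p = 0.774414, fail to reject H0.


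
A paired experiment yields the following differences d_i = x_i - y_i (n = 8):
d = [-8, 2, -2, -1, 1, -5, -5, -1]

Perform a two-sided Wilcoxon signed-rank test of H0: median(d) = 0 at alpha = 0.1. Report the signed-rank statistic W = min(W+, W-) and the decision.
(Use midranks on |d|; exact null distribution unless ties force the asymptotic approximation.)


Step 1: Drop any zero differences (none here) and take |d_i|.
|d| = [8, 2, 2, 1, 1, 5, 5, 1]
Step 2: Midrank |d_i| (ties get averaged ranks).
ranks: |8|->8, |2|->4.5, |2|->4.5, |1|->2, |1|->2, |5|->6.5, |5|->6.5, |1|->2
Step 3: Attach original signs; sum ranks with positive sign and with negative sign.
W+ = 4.5 + 2 = 6.5
W- = 8 + 4.5 + 2 + 6.5 + 6.5 + 2 = 29.5
(Check: W+ + W- = 36 should equal n(n+1)/2 = 36.)
Step 4: Test statistic W = min(W+, W-) = 6.5.
Step 5: Ties in |d|, so use the tie-corrected normal approximation.
        E[W] = n(n+1)/4 = 8*9/4 = 18.
        Tie groups: |d|=1 (t=3), |d|=2 (t=2), |d|=5 (t=2); sum(t^3 - t) = 36.
        Var[W] = n(n+1)(2n+1)/24 - sum(t^3-t)/48 = 1224/24 - 36/48 = 50.25.
        z = (W - E[W]) / sqrt(Var[W]) = (6.5 - 18) / 7.0887 = -1.6223.
        Two-sided p = 2*Phi(z) = 0.104740.
Step 6: alpha = 0.1. fail to reject H0.

W+ = 6.5, W- = 29.5, W = min = 6.5, p = 0.104740, fail to reject H0.


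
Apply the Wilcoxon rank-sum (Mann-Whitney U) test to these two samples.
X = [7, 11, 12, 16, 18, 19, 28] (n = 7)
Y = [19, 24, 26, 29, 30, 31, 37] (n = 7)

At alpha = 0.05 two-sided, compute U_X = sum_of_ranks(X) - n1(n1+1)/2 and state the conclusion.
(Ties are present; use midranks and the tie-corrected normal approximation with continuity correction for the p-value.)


Step 1: Combine and sort all 14 observations; assign midranks.
sorted (value, group): (7,X), (11,X), (12,X), (16,X), (18,X), (19,X), (19,Y), (24,Y), (26,Y), (28,X), (29,Y), (30,Y), (31,Y), (37,Y)
ranks: 7->1, 11->2, 12->3, 16->4, 18->5, 19->6.5, 19->6.5, 24->8, 26->9, 28->10, 29->11, 30->12, 31->13, 37->14
Step 2: Rank sum for X: R1 = 1 + 2 + 3 + 4 + 5 + 6.5 + 10 = 31.5.
Step 3: U_X = R1 - n1(n1+1)/2 = 31.5 - 7*8/2 = 31.5 - 28 = 3.5.
       U_Y = n1*n2 - U_X = 49 - 3.5 = 45.5.
Step 4: Ties are present, so use the tie-corrected normal approximation (with continuity correction) for the p-value.
Step 5: p-value = 0.008734; compare to alpha = 0.05. reject H0.

U_X = 3.5, p = 0.008734, reject H0 at alpha = 0.05.


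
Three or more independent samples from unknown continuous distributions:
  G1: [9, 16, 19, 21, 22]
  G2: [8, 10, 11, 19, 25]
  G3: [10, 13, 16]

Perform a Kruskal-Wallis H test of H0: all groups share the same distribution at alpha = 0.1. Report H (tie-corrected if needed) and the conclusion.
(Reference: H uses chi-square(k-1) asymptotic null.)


Step 1: Combine all N = 13 observations and assign midranks.
sorted (value, group, rank): (8,G2,1), (9,G1,2), (10,G2,3.5), (10,G3,3.5), (11,G2,5), (13,G3,6), (16,G1,7.5), (16,G3,7.5), (19,G1,9.5), (19,G2,9.5), (21,G1,11), (22,G1,12), (25,G2,13)
Step 2: Sum ranks within each group.
R_1 = 42 (n_1 = 5)
R_2 = 32 (n_2 = 5)
R_3 = 17 (n_3 = 3)
Step 3: H = 12/(N(N+1)) * sum(R_i^2/n_i) - 3(N+1)
     = 12/(13*14) * (42^2/5 + 32^2/5 + 17^2/3) - 3*14
     = 0.065934 * 653.933 - 42
     = 1.116484.
Step 4: Ties present; correction factor C = 1 - 18/(13^3 - 13) = 0.991758. Corrected H = 1.116484 / 0.991758 = 1.125762.
Step 5: Under H0, H ~ chi^2(2); p-value = 0.569566.
Step 6: alpha = 0.1. fail to reject H0.

H = 1.1258, df = 2, p = 0.569566, fail to reject H0.


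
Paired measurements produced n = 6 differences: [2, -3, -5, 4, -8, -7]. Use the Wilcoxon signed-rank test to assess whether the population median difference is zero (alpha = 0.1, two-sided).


Step 1: Drop any zero differences (none here) and take |d_i|.
|d| = [2, 3, 5, 4, 8, 7]
Step 2: Midrank |d_i| (ties get averaged ranks).
ranks: |2|->1, |3|->2, |5|->4, |4|->3, |8|->6, |7|->5
Step 3: Attach original signs; sum ranks with positive sign and with negative sign.
W+ = 1 + 3 = 4
W- = 2 + 4 + 6 + 5 = 17
(Check: W+ + W- = 21 should equal n(n+1)/2 = 21.)
Step 4: Test statistic W = min(W+, W-) = 4.
Step 5: No ties, so the exact null distribution over the 2^6 = 64 sign assignments gives the two-sided p-value = 0.218750.
Step 6: alpha = 0.1. fail to reject H0.

W+ = 4, W- = 17, W = min = 4, p = 0.218750, fail to reject H0.


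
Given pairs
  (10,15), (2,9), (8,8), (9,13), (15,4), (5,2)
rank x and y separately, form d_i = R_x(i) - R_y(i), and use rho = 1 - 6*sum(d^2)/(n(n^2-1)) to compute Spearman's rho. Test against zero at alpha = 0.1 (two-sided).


Step 1: Rank x and y separately (midranks; no ties here).
rank(x): 10->5, 2->1, 8->3, 9->4, 15->6, 5->2
rank(y): 15->6, 9->4, 8->3, 13->5, 4->2, 2->1
Step 2: d_i = R_x(i) - R_y(i); compute d_i^2.
  (5-6)^2=1, (1-4)^2=9, (3-3)^2=0, (4-5)^2=1, (6-2)^2=16, (2-1)^2=1
sum(d^2) = 28.
Step 3: rho = 1 - 6*28 / (6*(6^2 - 1)) = 1 - 168/210 = 0.200000.
Step 4: Under H0, t = rho * sqrt((n-2)/(1-rho^2)) = 0.4082 ~ t(4).
Step 5: Two-sided p-value from the t-distribution with 4 df = 0.704000.
Step 6: alpha = 0.1. fail to reject H0.

rho = 0.2000, p = 0.704000, fail to reject H0 at alpha = 0.1.


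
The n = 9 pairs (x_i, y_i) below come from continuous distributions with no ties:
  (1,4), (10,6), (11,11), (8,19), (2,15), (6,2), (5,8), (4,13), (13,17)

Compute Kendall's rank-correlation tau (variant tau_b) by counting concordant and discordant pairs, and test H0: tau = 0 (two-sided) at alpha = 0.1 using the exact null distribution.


Step 1: Enumerate the 36 unordered pairs (i,j) with i<j and classify each by sign(x_j-x_i) * sign(y_j-y_i).
  (1,2):dx=+9,dy=+2->C; (1,3):dx=+10,dy=+7->C; (1,4):dx=+7,dy=+15->C; (1,5):dx=+1,dy=+11->C
  (1,6):dx=+5,dy=-2->D; (1,7):dx=+4,dy=+4->C; (1,8):dx=+3,dy=+9->C; (1,9):dx=+12,dy=+13->C
  (2,3):dx=+1,dy=+5->C; (2,4):dx=-2,dy=+13->D; (2,5):dx=-8,dy=+9->D; (2,6):dx=-4,dy=-4->C
  (2,7):dx=-5,dy=+2->D; (2,8):dx=-6,dy=+7->D; (2,9):dx=+3,dy=+11->C; (3,4):dx=-3,dy=+8->D
  (3,5):dx=-9,dy=+4->D; (3,6):dx=-5,dy=-9->C; (3,7):dx=-6,dy=-3->C; (3,8):dx=-7,dy=+2->D
  (3,9):dx=+2,dy=+6->C; (4,5):dx=-6,dy=-4->C; (4,6):dx=-2,dy=-17->C; (4,7):dx=-3,dy=-11->C
  (4,8):dx=-4,dy=-6->C; (4,9):dx=+5,dy=-2->D; (5,6):dx=+4,dy=-13->D; (5,7):dx=+3,dy=-7->D
  (5,8):dx=+2,dy=-2->D; (5,9):dx=+11,dy=+2->C; (6,7):dx=-1,dy=+6->D; (6,8):dx=-2,dy=+11->D
  (6,9):dx=+7,dy=+15->C; (7,8):dx=-1,dy=+5->D; (7,9):dx=+8,dy=+9->C; (8,9):dx=+9,dy=+4->C
Step 2: C = 21, D = 15, total pairs = 36.
Step 3: tau = (C - D)/(n(n-1)/2) = (21 - 15)/36 = 0.166667.
Step 4: Exact two-sided p-value (enumerate n! = 362880 permutations of y under H0): p = 0.612202.
Step 5: alpha = 0.1. fail to reject H0.

tau_b = 0.1667 (C=21, D=15), p = 0.612202, fail to reject H0.


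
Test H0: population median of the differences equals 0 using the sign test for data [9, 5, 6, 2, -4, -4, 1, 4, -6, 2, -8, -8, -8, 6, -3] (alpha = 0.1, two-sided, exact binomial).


Step 1: Discard zero differences. Original n = 15; n_eff = number of nonzero differences = 15.
Nonzero differences (with sign): +9, +5, +6, +2, -4, -4, +1, +4, -6, +2, -8, -8, -8, +6, -3
Step 2: Count signs: positive = 8, negative = 7.
Step 3: Under H0: P(positive) = 0.5, so the number of positives S ~ Bin(15, 0.5).
Step 4: Two-sided exact p-value = sum of Bin(15,0.5) probabilities at or below the observed probability = 1.000000.
Step 5: alpha = 0.1. fail to reject H0.

n_eff = 15, pos = 8, neg = 7, p = 1.000000, fail to reject H0.


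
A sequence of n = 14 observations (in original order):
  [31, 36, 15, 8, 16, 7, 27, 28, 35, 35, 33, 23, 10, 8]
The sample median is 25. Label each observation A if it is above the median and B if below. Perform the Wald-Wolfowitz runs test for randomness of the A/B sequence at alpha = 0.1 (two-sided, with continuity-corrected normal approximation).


Step 1: Compute median = 25; label A = above, B = below.
Labels in order: AABBBBAAAAABBB  (n_A = 7, n_B = 7)
Step 2: Count runs R = 4.
Step 3: Under H0 (random ordering), E[R] = 2*n_A*n_B/(n_A+n_B) + 1 = 2*7*7/14 + 1 = 8.0000.
        Var[R] = 2*n_A*n_B*(2*n_A*n_B - n_A - n_B) / ((n_A+n_B)^2 * (n_A+n_B-1)) = 8232/2548 = 3.2308.
        SD[R] = 1.7974.
Step 4: Continuity-corrected z = (R + 0.5 - E[R]) / SD[R] = (4 + 0.5 - 8.0000) / 1.7974 = -1.9472.
Step 5: Two-sided p-value via normal approximation = 2*(1 - Phi(|z|)) = 0.051508.
Step 6: alpha = 0.1. reject H0.

R = 4, z = -1.9472, p = 0.051508, reject H0.


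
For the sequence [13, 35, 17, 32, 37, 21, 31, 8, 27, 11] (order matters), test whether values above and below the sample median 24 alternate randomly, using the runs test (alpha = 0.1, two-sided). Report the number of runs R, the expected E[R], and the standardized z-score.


Step 1: Compute median = 24; label A = above, B = below.
Labels in order: BABAABABAB  (n_A = 5, n_B = 5)
Step 2: Count runs R = 9.
Step 3: Under H0 (random ordering), E[R] = 2*n_A*n_B/(n_A+n_B) + 1 = 2*5*5/10 + 1 = 6.0000.
        Var[R] = 2*n_A*n_B*(2*n_A*n_B - n_A - n_B) / ((n_A+n_B)^2 * (n_A+n_B-1)) = 2000/900 = 2.2222.
        SD[R] = 1.4907.
Step 4: Continuity-corrected z = (R - 0.5 - E[R]) / SD[R] = (9 - 0.5 - 6.0000) / 1.4907 = 1.6771.
Step 5: Two-sided p-value via normal approximation = 2*(1 - Phi(|z|)) = 0.093533.
Step 6: alpha = 0.1. reject H0.

R = 9, z = 1.6771, p = 0.093533, reject H0.


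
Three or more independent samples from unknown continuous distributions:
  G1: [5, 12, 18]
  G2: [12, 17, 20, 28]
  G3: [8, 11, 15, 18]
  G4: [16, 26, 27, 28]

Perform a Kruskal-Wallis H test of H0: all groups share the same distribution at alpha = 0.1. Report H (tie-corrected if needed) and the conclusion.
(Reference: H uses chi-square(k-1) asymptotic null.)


Step 1: Combine all N = 15 observations and assign midranks.
sorted (value, group, rank): (5,G1,1), (8,G3,2), (11,G3,3), (12,G1,4.5), (12,G2,4.5), (15,G3,6), (16,G4,7), (17,G2,8), (18,G1,9.5), (18,G3,9.5), (20,G2,11), (26,G4,12), (27,G4,13), (28,G2,14.5), (28,G4,14.5)
Step 2: Sum ranks within each group.
R_1 = 15 (n_1 = 3)
R_2 = 38 (n_2 = 4)
R_3 = 20.5 (n_3 = 4)
R_4 = 46.5 (n_4 = 4)
Step 3: H = 12/(N(N+1)) * sum(R_i^2/n_i) - 3(N+1)
     = 12/(15*16) * (15^2/3 + 38^2/4 + 20.5^2/4 + 46.5^2/4) - 3*16
     = 0.050000 * 1081.62 - 48
     = 6.081250.
Step 4: Ties present; correction factor C = 1 - 18/(15^3 - 15) = 0.994643. Corrected H = 6.081250 / 0.994643 = 6.114004.
Step 5: Under H0, H ~ chi^2(3); p-value = 0.106194.
Step 6: alpha = 0.1. fail to reject H0.

H = 6.1140, df = 3, p = 0.106194, fail to reject H0.


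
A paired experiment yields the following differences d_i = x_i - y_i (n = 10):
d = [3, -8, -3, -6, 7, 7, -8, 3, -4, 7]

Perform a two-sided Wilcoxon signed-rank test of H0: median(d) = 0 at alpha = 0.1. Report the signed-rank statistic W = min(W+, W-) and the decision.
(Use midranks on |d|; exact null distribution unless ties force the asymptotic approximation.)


Step 1: Drop any zero differences (none here) and take |d_i|.
|d| = [3, 8, 3, 6, 7, 7, 8, 3, 4, 7]
Step 2: Midrank |d_i| (ties get averaged ranks).
ranks: |3|->2, |8|->9.5, |3|->2, |6|->5, |7|->7, |7|->7, |8|->9.5, |3|->2, |4|->4, |7|->7
Step 3: Attach original signs; sum ranks with positive sign and with negative sign.
W+ = 2 + 7 + 7 + 2 + 7 = 25
W- = 9.5 + 2 + 5 + 9.5 + 4 = 30
(Check: W+ + W- = 55 should equal n(n+1)/2 = 55.)
Step 4: Test statistic W = min(W+, W-) = 25.
Step 5: Ties in |d|, so use the tie-corrected normal approximation.
        E[W] = n(n+1)/4 = 10*11/4 = 27.5.
        Tie groups: |d|=3 (t=3), |d|=7 (t=3), |d|=8 (t=2); sum(t^3 - t) = 54.
        Var[W] = n(n+1)(2n+1)/24 - sum(t^3-t)/48 = 2310/24 - 54/48 = 95.125.
        z = (W - E[W]) / sqrt(Var[W]) = (25 - 27.5) / 9.7532 = -0.2563.
        Two-sided p = 2*Phi(z) = 0.797699.
Step 6: alpha = 0.1. fail to reject H0.

W+ = 25, W- = 30, W = min = 25, p = 0.797699, fail to reject H0.


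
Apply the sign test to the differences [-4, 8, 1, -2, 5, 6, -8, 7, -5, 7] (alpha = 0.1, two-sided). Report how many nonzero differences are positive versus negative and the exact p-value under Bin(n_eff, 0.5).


Step 1: Discard zero differences. Original n = 10; n_eff = number of nonzero differences = 10.
Nonzero differences (with sign): -4, +8, +1, -2, +5, +6, -8, +7, -5, +7
Step 2: Count signs: positive = 6, negative = 4.
Step 3: Under H0: P(positive) = 0.5, so the number of positives S ~ Bin(10, 0.5).
Step 4: Two-sided exact p-value = sum of Bin(10,0.5) probabilities at or below the observed probability = 0.753906.
Step 5: alpha = 0.1. fail to reject H0.

n_eff = 10, pos = 6, neg = 4, p = 0.753906, fail to reject H0.


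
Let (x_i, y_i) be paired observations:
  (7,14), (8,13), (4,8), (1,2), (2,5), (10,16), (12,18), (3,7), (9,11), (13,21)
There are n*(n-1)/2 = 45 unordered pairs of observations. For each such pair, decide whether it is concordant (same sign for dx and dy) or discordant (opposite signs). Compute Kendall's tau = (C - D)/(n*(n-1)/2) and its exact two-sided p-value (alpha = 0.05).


Step 1: Enumerate the 45 unordered pairs (i,j) with i<j and classify each by sign(x_j-x_i) * sign(y_j-y_i).
  (1,2):dx=+1,dy=-1->D; (1,3):dx=-3,dy=-6->C; (1,4):dx=-6,dy=-12->C; (1,5):dx=-5,dy=-9->C
  (1,6):dx=+3,dy=+2->C; (1,7):dx=+5,dy=+4->C; (1,8):dx=-4,dy=-7->C; (1,9):dx=+2,dy=-3->D
  (1,10):dx=+6,dy=+7->C; (2,3):dx=-4,dy=-5->C; (2,4):dx=-7,dy=-11->C; (2,5):dx=-6,dy=-8->C
  (2,6):dx=+2,dy=+3->C; (2,7):dx=+4,dy=+5->C; (2,8):dx=-5,dy=-6->C; (2,9):dx=+1,dy=-2->D
  (2,10):dx=+5,dy=+8->C; (3,4):dx=-3,dy=-6->C; (3,5):dx=-2,dy=-3->C; (3,6):dx=+6,dy=+8->C
  (3,7):dx=+8,dy=+10->C; (3,8):dx=-1,dy=-1->C; (3,9):dx=+5,dy=+3->C; (3,10):dx=+9,dy=+13->C
  (4,5):dx=+1,dy=+3->C; (4,6):dx=+9,dy=+14->C; (4,7):dx=+11,dy=+16->C; (4,8):dx=+2,dy=+5->C
  (4,9):dx=+8,dy=+9->C; (4,10):dx=+12,dy=+19->C; (5,6):dx=+8,dy=+11->C; (5,7):dx=+10,dy=+13->C
  (5,8):dx=+1,dy=+2->C; (5,9):dx=+7,dy=+6->C; (5,10):dx=+11,dy=+16->C; (6,7):dx=+2,dy=+2->C
  (6,8):dx=-7,dy=-9->C; (6,9):dx=-1,dy=-5->C; (6,10):dx=+3,dy=+5->C; (7,8):dx=-9,dy=-11->C
  (7,9):dx=-3,dy=-7->C; (7,10):dx=+1,dy=+3->C; (8,9):dx=+6,dy=+4->C; (8,10):dx=+10,dy=+14->C
  (9,10):dx=+4,dy=+10->C
Step 2: C = 42, D = 3, total pairs = 45.
Step 3: tau = (C - D)/(n(n-1)/2) = (42 - 3)/45 = 0.866667.
Step 4: Exact two-sided p-value (enumerate n! = 3628800 permutations of y under H0): p = 0.000115.
Step 5: alpha = 0.05. reject H0.

tau_b = 0.8667 (C=42, D=3), p = 0.000115, reject H0.


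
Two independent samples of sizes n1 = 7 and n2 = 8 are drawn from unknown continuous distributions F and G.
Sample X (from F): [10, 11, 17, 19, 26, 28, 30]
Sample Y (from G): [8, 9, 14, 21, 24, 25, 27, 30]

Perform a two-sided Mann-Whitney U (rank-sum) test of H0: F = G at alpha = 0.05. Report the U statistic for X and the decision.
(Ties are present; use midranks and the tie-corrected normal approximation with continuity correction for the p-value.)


Step 1: Combine and sort all 15 observations; assign midranks.
sorted (value, group): (8,Y), (9,Y), (10,X), (11,X), (14,Y), (17,X), (19,X), (21,Y), (24,Y), (25,Y), (26,X), (27,Y), (28,X), (30,X), (30,Y)
ranks: 8->1, 9->2, 10->3, 11->4, 14->5, 17->6, 19->7, 21->8, 24->9, 25->10, 26->11, 27->12, 28->13, 30->14.5, 30->14.5
Step 2: Rank sum for X: R1 = 3 + 4 + 6 + 7 + 11 + 13 + 14.5 = 58.5.
Step 3: U_X = R1 - n1(n1+1)/2 = 58.5 - 7*8/2 = 58.5 - 28 = 30.5.
       U_Y = n1*n2 - U_X = 56 - 30.5 = 25.5.
Step 4: Ties are present, so use the tie-corrected normal approximation (with continuity correction) for the p-value.
Step 5: p-value = 0.816801; compare to alpha = 0.05. fail to reject H0.

U_X = 30.5, p = 0.816801, fail to reject H0 at alpha = 0.05.


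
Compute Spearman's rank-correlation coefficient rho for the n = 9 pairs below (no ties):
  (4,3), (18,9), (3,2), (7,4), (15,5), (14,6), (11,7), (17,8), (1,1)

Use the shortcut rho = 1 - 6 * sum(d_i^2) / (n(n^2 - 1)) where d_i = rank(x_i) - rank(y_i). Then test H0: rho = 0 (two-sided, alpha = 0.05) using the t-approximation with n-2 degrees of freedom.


Step 1: Rank x and y separately (midranks; no ties here).
rank(x): 4->3, 18->9, 3->2, 7->4, 15->7, 14->6, 11->5, 17->8, 1->1
rank(y): 3->3, 9->9, 2->2, 4->4, 5->5, 6->6, 7->7, 8->8, 1->1
Step 2: d_i = R_x(i) - R_y(i); compute d_i^2.
  (3-3)^2=0, (9-9)^2=0, (2-2)^2=0, (4-4)^2=0, (7-5)^2=4, (6-6)^2=0, (5-7)^2=4, (8-8)^2=0, (1-1)^2=0
sum(d^2) = 8.
Step 3: rho = 1 - 6*8 / (9*(9^2 - 1)) = 1 - 48/720 = 0.933333.
Step 4: Under H0, t = rho * sqrt((n-2)/(1-rho^2)) = 6.8783 ~ t(7).
Step 5: Two-sided p-value from the t-distribution with 7 df = 0.000236.
Step 6: alpha = 0.05. reject H0.

rho = 0.9333, p = 0.000236, reject H0 at alpha = 0.05.


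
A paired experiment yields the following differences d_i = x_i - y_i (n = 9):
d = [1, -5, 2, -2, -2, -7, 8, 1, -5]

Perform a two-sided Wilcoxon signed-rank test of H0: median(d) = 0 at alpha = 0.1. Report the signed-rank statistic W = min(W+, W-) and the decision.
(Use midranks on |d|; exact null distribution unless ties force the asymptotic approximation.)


Step 1: Drop any zero differences (none here) and take |d_i|.
|d| = [1, 5, 2, 2, 2, 7, 8, 1, 5]
Step 2: Midrank |d_i| (ties get averaged ranks).
ranks: |1|->1.5, |5|->6.5, |2|->4, |2|->4, |2|->4, |7|->8, |8|->9, |1|->1.5, |5|->6.5
Step 3: Attach original signs; sum ranks with positive sign and with negative sign.
W+ = 1.5 + 4 + 9 + 1.5 = 16
W- = 6.5 + 4 + 4 + 8 + 6.5 = 29
(Check: W+ + W- = 45 should equal n(n+1)/2 = 45.)
Step 4: Test statistic W = min(W+, W-) = 16.
Step 5: Ties in |d|, so use the tie-corrected normal approximation.
        E[W] = n(n+1)/4 = 9*10/4 = 22.5.
        Tie groups: |d|=1 (t=2), |d|=2 (t=3), |d|=5 (t=2); sum(t^3 - t) = 36.
        Var[W] = n(n+1)(2n+1)/24 - sum(t^3-t)/48 = 1710/24 - 36/48 = 70.5.
        z = (W - E[W]) / sqrt(Var[W]) = (16 - 22.5) / 8.3964 = -0.7741.
        Two-sided p = 2*Phi(z) = 0.438849.
Step 6: alpha = 0.1. fail to reject H0.

W+ = 16, W- = 29, W = min = 16, p = 0.438849, fail to reject H0.
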